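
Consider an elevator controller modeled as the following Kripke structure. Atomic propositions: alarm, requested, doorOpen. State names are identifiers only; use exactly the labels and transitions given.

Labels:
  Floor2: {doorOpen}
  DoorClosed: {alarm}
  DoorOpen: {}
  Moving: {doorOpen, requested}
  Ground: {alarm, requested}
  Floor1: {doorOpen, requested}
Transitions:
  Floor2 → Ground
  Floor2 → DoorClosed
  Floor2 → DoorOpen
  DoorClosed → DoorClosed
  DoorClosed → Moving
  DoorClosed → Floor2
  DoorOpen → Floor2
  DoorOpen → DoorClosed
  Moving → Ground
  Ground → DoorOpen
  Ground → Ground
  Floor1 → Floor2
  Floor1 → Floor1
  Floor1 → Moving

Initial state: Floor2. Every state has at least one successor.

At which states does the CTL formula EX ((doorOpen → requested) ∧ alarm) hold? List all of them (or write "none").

States satisfying (doorOpen → requested) ∧ alarm: {DoorClosed, Ground}.
States satisfying EX ((doorOpen → requested) ∧ alarm): {Floor2, DoorClosed, DoorOpen, Moving, Ground}.

{Floor2, DoorClosed, DoorOpen, Moving, Ground}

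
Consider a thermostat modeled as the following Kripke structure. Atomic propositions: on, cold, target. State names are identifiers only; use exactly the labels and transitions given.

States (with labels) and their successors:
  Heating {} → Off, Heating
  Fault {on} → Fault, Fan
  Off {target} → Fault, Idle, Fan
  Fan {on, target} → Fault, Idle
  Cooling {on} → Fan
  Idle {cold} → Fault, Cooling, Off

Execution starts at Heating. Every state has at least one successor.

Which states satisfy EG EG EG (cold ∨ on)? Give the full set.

States satisfying EG EG (cold ∨ on): {Fault, Fan, Cooling, Idle}.
States satisfying EG EG EG (cold ∨ on): {Fault, Fan, Cooling, Idle}.

{Fault, Fan, Cooling, Idle}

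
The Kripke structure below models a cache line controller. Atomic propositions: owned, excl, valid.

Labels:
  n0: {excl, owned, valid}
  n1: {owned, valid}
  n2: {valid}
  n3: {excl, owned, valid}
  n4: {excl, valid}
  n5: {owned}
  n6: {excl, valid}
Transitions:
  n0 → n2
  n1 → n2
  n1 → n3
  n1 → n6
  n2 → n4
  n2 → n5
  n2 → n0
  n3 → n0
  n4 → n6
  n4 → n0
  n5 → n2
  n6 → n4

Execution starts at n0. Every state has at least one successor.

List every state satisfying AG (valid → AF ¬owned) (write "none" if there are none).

{n0, n1, n2, n3, n4, n5, n6}

States satisfying valid → AF ¬owned: {n0, n1, n2, n3, n4, n5, n6}.
States satisfying AG (valid → AF ¬owned): {n0, n1, n2, n3, n4, n5, n6}.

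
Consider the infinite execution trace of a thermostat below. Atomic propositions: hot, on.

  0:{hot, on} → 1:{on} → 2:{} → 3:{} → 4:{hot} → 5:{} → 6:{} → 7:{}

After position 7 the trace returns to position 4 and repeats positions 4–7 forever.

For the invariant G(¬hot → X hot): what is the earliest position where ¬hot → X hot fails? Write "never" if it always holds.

1

Check ¬hot → X hot at each position in order: 0 ✓.
At position 1 the labels are {on} and the next position 2 has {}, so ¬hot → X hot is false there. This is the first violation.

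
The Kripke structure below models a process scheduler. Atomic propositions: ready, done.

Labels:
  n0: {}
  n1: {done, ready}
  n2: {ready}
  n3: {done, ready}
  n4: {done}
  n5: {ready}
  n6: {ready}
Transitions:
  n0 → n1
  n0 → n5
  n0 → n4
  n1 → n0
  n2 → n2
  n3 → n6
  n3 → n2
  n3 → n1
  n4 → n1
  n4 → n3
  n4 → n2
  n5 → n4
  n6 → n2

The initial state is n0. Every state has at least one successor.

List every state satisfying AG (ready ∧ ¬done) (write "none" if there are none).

{n2, n6}

States satisfying ready ∧ ¬done: {n2, n5, n6}.
States satisfying AG (ready ∧ ¬done): {n2, n6}.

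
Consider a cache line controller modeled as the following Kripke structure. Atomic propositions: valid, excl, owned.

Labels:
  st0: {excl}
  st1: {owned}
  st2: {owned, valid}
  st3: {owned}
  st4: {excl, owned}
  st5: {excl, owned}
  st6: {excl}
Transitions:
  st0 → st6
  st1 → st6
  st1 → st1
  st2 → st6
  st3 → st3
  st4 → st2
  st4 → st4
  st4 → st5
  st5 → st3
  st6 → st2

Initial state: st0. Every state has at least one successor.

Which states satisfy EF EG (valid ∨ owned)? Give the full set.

{st1, st3, st4, st5}

States satisfying EG (valid ∨ owned): {st1, st3, st4, st5}.
States satisfying EF EG (valid ∨ owned): {st1, st3, st4, st5}.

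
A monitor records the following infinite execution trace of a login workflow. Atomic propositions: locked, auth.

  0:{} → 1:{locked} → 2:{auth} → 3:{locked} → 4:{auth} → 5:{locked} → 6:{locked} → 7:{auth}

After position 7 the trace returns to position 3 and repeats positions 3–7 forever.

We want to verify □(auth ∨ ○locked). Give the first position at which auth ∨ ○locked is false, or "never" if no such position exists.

Check auth ∨ ○locked at each position in order: 0 ✓.
At position 1 the labels are {locked} and the next position 2 has {auth}, so auth ∨ ○locked is false there. This is the first violation.

1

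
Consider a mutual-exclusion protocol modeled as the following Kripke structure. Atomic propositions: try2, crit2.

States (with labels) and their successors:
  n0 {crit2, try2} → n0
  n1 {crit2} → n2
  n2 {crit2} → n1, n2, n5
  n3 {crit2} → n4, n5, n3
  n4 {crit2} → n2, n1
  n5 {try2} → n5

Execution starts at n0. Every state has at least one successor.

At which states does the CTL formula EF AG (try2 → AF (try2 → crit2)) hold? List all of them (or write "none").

States satisfying AG (try2 → AF (try2 → crit2)): {n0}.
States satisfying EF AG (try2 → AF (try2 → crit2)): {n0}.

{n0}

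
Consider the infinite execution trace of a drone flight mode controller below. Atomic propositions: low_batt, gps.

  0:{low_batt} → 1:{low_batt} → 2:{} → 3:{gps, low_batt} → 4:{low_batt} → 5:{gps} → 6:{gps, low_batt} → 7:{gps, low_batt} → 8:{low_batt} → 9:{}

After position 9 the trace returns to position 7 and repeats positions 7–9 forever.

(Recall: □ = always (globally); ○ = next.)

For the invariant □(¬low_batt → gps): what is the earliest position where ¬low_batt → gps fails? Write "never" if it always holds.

2

Check ¬low_batt → gps at each position in order: 0 ✓, 1 ✓.
At position 2 the labels are {}, so ¬low_batt → gps is false there. This is the first violation.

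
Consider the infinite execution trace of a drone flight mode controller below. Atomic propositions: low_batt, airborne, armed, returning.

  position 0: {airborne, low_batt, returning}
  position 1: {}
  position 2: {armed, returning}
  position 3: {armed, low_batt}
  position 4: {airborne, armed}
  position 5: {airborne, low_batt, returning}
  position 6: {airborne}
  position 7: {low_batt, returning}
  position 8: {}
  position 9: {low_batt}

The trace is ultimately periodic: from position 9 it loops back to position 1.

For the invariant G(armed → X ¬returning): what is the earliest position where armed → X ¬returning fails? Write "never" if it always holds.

Check armed → X ¬returning at each position in order: 0 ✓, 1 ✓, 2 ✓, 3 ✓.
At position 4 the labels are {airborne, armed} and the next position 5 has {airborne, low_batt, returning}, so armed → X ¬returning is false there. This is the first violation.

4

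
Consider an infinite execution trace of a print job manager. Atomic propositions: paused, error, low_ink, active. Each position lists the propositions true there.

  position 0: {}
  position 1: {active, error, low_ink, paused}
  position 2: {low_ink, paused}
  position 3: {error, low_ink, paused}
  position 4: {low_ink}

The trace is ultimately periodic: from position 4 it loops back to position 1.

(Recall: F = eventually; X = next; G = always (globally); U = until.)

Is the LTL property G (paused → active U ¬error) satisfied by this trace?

paused → active U ¬error must hold at every position from 0 onward. It fails at position 3, so G (paused → active U ¬error) is false.
Positions where paused holds: 1, 2, 3.
Check active U ¬error at each: 1→ok, 2→ok, 3→fails.

No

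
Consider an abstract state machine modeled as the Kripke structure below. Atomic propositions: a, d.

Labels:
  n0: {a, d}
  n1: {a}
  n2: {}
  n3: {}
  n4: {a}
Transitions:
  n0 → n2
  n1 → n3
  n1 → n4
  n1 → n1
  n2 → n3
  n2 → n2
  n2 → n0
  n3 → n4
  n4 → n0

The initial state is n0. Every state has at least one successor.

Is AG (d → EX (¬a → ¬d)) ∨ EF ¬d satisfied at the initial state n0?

States satisfying d → EX (¬a → ¬d): {n0, n1, n2, n3, n4}.
States satisfying AG (d → EX (¬a → ¬d)): {n0, n1, n2, n3, n4}.
States satisfying ¬d: {n1, n2, n3, n4}.
States satisfying EF ¬d: {n0, n1, n2, n3, n4}.
States satisfying AG (d → EX (¬a → ¬d)) ∨ EF ¬d: {n0, n1, n2, n3, n4}.
n0 ∈ Sat(AG (d → EX (¬a → ¬d)) ∨ EF ¬d).

Yes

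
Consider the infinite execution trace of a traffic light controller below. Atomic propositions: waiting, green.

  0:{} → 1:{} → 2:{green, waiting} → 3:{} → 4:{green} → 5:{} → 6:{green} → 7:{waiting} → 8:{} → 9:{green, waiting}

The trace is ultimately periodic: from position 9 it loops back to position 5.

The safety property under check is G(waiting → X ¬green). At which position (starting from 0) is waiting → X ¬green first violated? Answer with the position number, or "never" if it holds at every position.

waiting → X ¬green holds at every position 0..9, and those are all the positions the trace ever visits, so the invariant G(waiting → X ¬green) is never violated.

never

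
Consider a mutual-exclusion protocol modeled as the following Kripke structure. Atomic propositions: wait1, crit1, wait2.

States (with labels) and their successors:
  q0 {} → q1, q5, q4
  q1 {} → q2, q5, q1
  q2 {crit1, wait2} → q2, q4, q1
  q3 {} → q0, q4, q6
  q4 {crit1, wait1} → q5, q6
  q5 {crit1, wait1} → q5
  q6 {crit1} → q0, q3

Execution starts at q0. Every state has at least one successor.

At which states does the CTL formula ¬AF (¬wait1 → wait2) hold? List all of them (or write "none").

{q0, q1, q3, q6}

States satisfying ¬wait1 → wait2: {q2, q4, q5}.
States satisfying AF (¬wait1 → wait2): {q2, q4, q5}.
States satisfying ¬AF (¬wait1 → wait2): {q0, q1, q3, q6}.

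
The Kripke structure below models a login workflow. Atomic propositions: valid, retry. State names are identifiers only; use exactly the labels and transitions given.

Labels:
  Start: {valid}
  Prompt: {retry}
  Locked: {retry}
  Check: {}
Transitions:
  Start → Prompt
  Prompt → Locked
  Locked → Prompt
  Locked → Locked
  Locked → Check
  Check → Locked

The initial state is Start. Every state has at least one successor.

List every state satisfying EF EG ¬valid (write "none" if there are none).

{Start, Prompt, Locked, Check}

States satisfying EG ¬valid: {Prompt, Locked, Check}.
States satisfying EF EG ¬valid: {Start, Prompt, Locked, Check}.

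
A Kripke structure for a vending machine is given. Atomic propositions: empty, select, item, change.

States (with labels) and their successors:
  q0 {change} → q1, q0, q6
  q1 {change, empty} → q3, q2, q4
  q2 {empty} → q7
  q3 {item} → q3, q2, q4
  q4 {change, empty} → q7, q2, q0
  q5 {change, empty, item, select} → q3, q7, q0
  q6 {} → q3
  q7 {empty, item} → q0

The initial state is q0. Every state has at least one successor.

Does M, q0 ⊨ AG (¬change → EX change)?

States satisfying ¬change → EX change: {q0, q1, q3, q4, q5, q7}.
States satisfying AG (¬change → EX change): ∅.
q2 is reachable from q0 and violates ¬change → EX change, so AG fails at q0.
q0 ∉ Sat(AG (¬change → EX change)).

Violated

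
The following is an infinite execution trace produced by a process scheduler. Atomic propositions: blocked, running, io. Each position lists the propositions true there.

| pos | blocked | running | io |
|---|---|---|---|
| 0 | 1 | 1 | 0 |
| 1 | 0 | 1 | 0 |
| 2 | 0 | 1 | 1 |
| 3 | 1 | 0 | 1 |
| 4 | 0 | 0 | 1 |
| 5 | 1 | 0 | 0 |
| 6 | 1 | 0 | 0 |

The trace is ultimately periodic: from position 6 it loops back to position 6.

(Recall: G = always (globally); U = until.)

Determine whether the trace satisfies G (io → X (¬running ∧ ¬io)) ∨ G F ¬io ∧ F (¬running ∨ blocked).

io → X (¬running ∧ ¬io) must hold at every position from 0 onward. It fails at position 2, so G (io → X (¬running ∧ ¬io)) is false.
Positions where io holds: 2, 3, 4.
Check X (¬running ∧ ¬io) at each: 2→fails, 3→fails, 4→ok.
At position 0: G (io → X (¬running ∧ ¬io)) is false; G F ¬io ∧ F (¬running ∨ blocked) is true; so G (io → X (¬running ∧ ¬io)) ∨ G F ¬io ∧ F (¬running ∨ blocked) is true.

Satisfied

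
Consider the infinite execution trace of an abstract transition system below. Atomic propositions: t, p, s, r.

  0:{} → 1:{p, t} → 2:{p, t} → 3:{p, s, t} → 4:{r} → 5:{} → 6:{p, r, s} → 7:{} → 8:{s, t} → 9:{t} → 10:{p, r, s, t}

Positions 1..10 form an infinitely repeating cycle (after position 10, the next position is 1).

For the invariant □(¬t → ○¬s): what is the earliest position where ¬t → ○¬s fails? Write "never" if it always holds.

5

Check ¬t → ○¬s at each position in order: 0 ✓, 1 ✓, 2 ✓, 3 ✓, 4 ✓.
At position 5 the labels are {} and the next position 6 has {p, r, s}, so ¬t → ○¬s is false there. This is the first violation.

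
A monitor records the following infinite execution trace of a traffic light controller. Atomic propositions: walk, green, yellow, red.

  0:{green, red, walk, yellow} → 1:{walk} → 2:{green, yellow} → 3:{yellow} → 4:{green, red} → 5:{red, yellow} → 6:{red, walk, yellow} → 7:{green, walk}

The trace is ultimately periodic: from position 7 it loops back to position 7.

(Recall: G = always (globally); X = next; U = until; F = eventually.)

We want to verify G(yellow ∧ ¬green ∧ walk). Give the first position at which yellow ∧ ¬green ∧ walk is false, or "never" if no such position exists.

0

At position 0 the labels are {green, red, walk, yellow}, so yellow ∧ ¬green ∧ walk is false there. This is the first violation.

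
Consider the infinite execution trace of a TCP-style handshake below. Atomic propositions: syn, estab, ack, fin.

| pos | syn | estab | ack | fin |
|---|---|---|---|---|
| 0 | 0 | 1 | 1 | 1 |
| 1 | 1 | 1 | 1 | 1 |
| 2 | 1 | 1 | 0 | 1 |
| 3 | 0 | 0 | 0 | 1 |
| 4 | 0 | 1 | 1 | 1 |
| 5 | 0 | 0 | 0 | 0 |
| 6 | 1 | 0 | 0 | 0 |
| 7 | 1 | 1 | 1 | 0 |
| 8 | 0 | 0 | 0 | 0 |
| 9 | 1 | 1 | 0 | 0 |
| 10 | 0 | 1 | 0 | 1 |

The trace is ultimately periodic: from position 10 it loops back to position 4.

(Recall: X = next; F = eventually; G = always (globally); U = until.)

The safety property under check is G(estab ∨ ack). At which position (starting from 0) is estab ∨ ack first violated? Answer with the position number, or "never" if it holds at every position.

3

Check estab ∨ ack at each position in order: 0 ✓, 1 ✓, 2 ✓.
At position 3 the labels are {fin}, so estab ∨ ack is false there. This is the first violation.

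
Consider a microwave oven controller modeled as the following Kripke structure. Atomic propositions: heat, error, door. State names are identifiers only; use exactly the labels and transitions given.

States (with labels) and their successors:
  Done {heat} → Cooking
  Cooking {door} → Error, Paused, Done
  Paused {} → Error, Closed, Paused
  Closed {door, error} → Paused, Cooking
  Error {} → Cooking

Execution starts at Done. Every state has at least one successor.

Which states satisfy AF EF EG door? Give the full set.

none

States satisfying EF EG door: ∅.
States satisfying AF EF EG door: ∅.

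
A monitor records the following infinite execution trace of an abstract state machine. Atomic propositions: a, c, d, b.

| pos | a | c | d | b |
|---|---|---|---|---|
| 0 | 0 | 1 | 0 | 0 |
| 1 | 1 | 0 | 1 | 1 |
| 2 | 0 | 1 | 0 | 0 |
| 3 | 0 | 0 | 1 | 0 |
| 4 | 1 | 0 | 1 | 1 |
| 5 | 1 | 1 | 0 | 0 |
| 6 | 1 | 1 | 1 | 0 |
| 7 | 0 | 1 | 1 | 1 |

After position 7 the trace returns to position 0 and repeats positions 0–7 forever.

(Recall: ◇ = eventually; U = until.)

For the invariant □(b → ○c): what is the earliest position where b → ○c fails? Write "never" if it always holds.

b → ○c holds at every position 0..7, and those are all the positions the trace ever visits, so the invariant □(b → ○c) is never violated.

never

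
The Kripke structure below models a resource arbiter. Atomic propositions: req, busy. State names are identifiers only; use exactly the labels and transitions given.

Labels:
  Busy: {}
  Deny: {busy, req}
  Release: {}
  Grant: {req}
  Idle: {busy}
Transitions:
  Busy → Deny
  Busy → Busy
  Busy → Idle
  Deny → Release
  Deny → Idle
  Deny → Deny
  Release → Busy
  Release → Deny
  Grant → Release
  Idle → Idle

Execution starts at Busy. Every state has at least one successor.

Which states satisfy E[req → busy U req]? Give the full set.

States satisfying req → busy: {Busy, Deny, Release, Idle}.
States satisfying req: {Deny, Grant}.
States satisfying E[req → busy U req]: {Busy, Deny, Release, Grant}.

{Busy, Deny, Release, Grant}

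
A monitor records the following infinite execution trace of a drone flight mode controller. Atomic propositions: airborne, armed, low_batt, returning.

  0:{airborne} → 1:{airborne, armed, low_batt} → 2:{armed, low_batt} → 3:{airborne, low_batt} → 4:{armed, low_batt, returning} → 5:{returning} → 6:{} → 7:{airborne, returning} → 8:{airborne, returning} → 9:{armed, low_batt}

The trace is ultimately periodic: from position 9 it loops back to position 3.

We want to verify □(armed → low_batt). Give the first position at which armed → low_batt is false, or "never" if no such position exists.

armed → low_batt holds at every position 0..9, and those are all the positions the trace ever visits, so the invariant □(armed → low_batt) is never violated.

never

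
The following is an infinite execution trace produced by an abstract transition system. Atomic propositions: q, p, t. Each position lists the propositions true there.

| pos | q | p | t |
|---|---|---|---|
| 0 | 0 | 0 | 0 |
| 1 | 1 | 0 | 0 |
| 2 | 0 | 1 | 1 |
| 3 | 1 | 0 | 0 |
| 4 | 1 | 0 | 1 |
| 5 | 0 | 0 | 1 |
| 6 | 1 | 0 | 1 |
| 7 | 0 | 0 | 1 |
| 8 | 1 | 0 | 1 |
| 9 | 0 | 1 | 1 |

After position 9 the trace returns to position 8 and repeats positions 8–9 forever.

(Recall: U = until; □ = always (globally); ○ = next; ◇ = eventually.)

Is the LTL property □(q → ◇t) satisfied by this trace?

q → ◇t holds at every position 0..9, and those are all positions ever visited, so □(q → ◇t) holds.
Positions where q holds: 1, 3, 4, 6, 8.
Check ◇t at each: 1→ok, 3→ok, 4→ok, 6→ok, 8→ok.

Satisfied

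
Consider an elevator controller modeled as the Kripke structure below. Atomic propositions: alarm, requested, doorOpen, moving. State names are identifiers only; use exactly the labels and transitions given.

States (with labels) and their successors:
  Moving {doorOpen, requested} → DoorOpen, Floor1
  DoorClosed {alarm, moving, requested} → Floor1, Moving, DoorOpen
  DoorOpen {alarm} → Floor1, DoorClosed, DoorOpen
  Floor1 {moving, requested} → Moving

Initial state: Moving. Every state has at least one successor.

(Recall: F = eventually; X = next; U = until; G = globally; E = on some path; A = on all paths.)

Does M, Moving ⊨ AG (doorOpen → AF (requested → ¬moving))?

States satisfying doorOpen → AF (requested → ¬moving): {Moving, DoorClosed, DoorOpen, Floor1}.
States satisfying AG (doorOpen → AF (requested → ¬moving)): {Moving, DoorClosed, DoorOpen, Floor1}.
Every state reachable from Moving satisfies doorOpen → AF (requested → ¬moving).
Moving ∈ Sat(AG (doorOpen → AF (requested → ¬moving))).

Satisfied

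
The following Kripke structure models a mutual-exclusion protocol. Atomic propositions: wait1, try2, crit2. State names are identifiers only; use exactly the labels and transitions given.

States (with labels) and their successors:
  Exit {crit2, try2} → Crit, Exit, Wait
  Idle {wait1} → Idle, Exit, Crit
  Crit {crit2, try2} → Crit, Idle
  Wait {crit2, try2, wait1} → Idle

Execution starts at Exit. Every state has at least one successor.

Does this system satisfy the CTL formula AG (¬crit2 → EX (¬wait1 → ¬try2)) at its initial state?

Satisfied

States satisfying ¬crit2 → EX (¬wait1 → ¬try2): {Exit, Idle, Crit, Wait}.
States satisfying AG (¬crit2 → EX (¬wait1 → ¬try2)): {Exit, Idle, Crit, Wait}.
Every state reachable from Exit satisfies ¬crit2 → EX (¬wait1 → ¬try2).
Exit ∈ Sat(AG (¬crit2 → EX (¬wait1 → ¬try2))).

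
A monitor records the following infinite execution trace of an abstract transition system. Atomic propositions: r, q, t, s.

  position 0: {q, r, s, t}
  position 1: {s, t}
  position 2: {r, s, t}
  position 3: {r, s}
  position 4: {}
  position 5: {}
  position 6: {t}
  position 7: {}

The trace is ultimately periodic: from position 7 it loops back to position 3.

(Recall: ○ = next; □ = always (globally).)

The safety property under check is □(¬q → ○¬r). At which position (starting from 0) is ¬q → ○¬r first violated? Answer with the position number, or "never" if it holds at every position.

Check ¬q → ○¬r at each position in order: 0 ✓.
At position 1 the labels are {s, t} and the next position 2 has {r, s, t}, so ¬q → ○¬r is false there. This is the first violation.

1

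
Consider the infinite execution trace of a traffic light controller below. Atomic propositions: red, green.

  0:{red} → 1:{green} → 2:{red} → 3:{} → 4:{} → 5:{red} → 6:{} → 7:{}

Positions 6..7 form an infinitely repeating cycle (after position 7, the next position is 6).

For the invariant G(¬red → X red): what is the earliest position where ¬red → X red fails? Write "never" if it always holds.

Check ¬red → X red at each position in order: 0 ✓, 1 ✓, 2 ✓.
At position 3 the labels are {} and the next position 4 has {}, so ¬red → X red is false there. This is the first violation.

3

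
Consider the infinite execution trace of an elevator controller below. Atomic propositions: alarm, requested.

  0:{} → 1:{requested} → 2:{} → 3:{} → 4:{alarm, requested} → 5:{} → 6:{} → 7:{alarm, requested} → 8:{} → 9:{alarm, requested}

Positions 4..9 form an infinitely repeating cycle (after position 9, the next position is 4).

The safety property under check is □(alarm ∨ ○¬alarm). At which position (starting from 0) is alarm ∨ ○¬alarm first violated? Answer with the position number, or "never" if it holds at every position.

3

Check alarm ∨ ○¬alarm at each position in order: 0 ✓, 1 ✓, 2 ✓.
At position 3 the labels are {} and the next position 4 has {alarm, requested}, so alarm ∨ ○¬alarm is false there. This is the first violation.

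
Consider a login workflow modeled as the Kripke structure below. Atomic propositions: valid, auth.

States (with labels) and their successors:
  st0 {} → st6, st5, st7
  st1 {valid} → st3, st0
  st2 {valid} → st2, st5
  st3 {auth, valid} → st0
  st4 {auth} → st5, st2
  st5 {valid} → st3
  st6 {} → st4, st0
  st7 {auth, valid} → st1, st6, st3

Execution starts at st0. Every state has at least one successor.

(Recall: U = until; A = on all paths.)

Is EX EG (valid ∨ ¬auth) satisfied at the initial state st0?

Satisfied

States satisfying EG (valid ∨ ¬auth): {st0, st1, st2, st3, st5, st6, st7}.
States satisfying EX EG (valid ∨ ¬auth): {st0, st1, st2, st3, st4, st5, st6, st7}.
st0 ∈ Sat(EX EG (valid ∨ ¬auth)).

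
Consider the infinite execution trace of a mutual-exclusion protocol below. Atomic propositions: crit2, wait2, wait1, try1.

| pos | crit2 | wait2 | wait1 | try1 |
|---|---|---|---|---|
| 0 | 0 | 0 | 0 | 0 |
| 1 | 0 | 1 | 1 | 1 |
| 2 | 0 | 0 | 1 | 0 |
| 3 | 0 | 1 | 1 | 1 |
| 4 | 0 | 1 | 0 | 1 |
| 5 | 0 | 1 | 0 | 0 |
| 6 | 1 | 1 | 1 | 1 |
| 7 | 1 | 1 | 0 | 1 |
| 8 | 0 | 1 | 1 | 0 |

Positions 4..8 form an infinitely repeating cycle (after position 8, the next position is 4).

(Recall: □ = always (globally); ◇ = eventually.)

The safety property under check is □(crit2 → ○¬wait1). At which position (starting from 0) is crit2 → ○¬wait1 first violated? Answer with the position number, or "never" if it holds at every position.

Check crit2 → ○¬wait1 at each position in order: 0 ✓, 1 ✓, 2 ✓, 3 ✓, 4 ✓, 5 ✓, 6 ✓.
At position 7 the labels are {crit2, try1, wait2} and the next position 8 has {wait1, wait2}, so crit2 → ○¬wait1 is false there. This is the first violation.

7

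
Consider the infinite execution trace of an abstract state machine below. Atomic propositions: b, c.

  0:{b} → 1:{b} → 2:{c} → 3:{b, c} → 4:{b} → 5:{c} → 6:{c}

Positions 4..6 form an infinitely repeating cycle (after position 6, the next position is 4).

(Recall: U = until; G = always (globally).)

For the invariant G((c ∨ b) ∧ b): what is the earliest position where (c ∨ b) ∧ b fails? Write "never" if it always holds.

Check (c ∨ b) ∧ b at each position in order: 0 ✓, 1 ✓.
At position 2 the labels are {c}, so (c ∨ b) ∧ b is false there. This is the first violation.

2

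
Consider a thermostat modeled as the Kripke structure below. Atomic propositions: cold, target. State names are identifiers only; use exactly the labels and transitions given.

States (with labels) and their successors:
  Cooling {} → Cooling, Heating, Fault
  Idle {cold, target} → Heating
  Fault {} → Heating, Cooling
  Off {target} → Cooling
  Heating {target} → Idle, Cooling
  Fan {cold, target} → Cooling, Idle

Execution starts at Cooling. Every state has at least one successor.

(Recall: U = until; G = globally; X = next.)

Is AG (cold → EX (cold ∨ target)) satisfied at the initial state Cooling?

States satisfying cold → EX (cold ∨ target): {Cooling, Idle, Fault, Off, Heating, Fan}.
States satisfying AG (cold → EX (cold ∨ target)): {Cooling, Idle, Fault, Off, Heating, Fan}.
Every state reachable from Cooling satisfies cold → EX (cold ∨ target).
Cooling ∈ Sat(AG (cold → EX (cold ∨ target))).

Yes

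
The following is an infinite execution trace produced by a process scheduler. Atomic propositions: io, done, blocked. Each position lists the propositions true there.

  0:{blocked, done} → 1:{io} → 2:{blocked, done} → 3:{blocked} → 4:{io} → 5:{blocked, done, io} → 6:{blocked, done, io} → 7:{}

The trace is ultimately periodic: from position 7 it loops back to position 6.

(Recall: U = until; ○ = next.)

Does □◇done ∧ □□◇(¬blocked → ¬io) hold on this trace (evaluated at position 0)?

Holds

◇done holds at every position 0..7, and those are all positions ever visited, so □◇done holds.
□◇(¬blocked → ¬io) holds at every position 0..7, and those are all positions ever visited, so □□◇(¬blocked → ¬io) holds.
At position 0: □◇done is true; □□◇(¬blocked → ¬io) is true; so □◇done ∧ □□◇(¬blocked → ¬io) is true.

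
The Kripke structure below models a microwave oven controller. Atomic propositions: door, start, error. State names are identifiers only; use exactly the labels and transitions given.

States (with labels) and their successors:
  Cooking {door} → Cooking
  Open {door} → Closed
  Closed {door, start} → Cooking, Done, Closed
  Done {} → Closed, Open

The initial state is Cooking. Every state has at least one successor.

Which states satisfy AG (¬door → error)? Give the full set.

States satisfying ¬door → error: {Cooking, Open, Closed}.
States satisfying AG (¬door → error): {Cooking}.

{Cooking}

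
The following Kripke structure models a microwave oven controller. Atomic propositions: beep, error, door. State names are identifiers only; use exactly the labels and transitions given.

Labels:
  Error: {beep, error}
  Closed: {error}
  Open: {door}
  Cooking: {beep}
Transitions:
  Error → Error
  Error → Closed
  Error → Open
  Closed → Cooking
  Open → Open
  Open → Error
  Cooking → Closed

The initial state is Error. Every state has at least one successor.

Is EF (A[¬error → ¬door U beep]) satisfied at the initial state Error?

States satisfying A[¬error → ¬door U beep]: {Error, Closed, Cooking}.
States satisfying EF (A[¬error → ¬door U beep]): {Error, Closed, Open, Cooking}.
Some path from Error reaches a state where A[¬error → ¬door U beep] holds.
Error ∈ Sat(EF (A[¬error → ¬door U beep])).

Yes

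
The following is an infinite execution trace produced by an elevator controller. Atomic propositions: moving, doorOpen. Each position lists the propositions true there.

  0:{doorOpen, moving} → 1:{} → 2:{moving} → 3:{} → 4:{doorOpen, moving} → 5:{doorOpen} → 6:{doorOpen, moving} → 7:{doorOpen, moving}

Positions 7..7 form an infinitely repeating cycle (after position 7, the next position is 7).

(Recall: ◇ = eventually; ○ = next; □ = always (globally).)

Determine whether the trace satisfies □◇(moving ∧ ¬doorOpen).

Violated

◇(moving ∧ ¬doorOpen) must hold at every position from 0 onward. It fails at position 3, so □◇(moving ∧ ¬doorOpen) is false.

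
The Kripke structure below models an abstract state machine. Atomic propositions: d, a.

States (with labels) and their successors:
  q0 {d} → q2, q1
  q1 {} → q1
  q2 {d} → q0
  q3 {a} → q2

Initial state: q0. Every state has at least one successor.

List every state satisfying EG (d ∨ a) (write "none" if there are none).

States satisfying d ∨ a: {q0, q2, q3}.
States satisfying EG (d ∨ a): {q0, q2, q3}.

{q0, q2, q3}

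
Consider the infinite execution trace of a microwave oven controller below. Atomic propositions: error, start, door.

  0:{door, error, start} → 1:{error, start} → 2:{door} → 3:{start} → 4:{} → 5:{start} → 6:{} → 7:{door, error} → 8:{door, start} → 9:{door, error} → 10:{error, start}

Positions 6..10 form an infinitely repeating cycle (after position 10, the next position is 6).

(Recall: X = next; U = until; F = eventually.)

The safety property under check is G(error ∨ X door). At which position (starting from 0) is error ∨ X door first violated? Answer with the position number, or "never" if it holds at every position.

Check error ∨ X door at each position in order: 0 ✓, 1 ✓.
At position 2 the labels are {door} and the next position 3 has {start}, so error ∨ X door is false there. This is the first violation.

2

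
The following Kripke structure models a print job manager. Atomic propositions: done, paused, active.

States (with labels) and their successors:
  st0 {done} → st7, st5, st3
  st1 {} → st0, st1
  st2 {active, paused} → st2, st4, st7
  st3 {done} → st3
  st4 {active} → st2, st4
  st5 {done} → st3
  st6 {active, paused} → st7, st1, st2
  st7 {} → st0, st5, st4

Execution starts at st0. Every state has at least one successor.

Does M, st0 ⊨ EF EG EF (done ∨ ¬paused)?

States satisfying EG EF (done ∨ ¬paused): {st0, st1, st2, st3, st4, st5, st6, st7}.
States satisfying EF EG EF (done ∨ ¬paused): {st0, st1, st2, st3, st4, st5, st6, st7}.
Some path from st0 reaches a state where EG EF (done ∨ ¬paused) holds.
st0 ∈ Sat(EF EG EF (done ∨ ¬paused)).

Satisfied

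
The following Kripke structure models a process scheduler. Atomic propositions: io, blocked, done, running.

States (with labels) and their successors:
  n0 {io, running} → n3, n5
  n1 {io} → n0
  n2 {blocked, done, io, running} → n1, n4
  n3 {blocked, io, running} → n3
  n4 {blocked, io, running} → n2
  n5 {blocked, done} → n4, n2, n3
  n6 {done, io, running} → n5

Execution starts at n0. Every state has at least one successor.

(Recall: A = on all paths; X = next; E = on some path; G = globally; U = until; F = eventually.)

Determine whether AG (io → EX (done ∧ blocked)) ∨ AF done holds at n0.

Does not hold

States satisfying io → EX (done ∧ blocked): {n0, n4, n5, n6}.
States satisfying AG (io → EX (done ∧ blocked)): ∅.
States satisfying done: {n2, n5, n6}.
States satisfying AF done: {n2, n4, n5, n6}.
States satisfying AG (io → EX (done ∧ blocked)) ∨ AF done: {n2, n4, n5, n6}.
n0 ∉ Sat(AG (io → EX (done ∧ blocked)) ∨ AF done).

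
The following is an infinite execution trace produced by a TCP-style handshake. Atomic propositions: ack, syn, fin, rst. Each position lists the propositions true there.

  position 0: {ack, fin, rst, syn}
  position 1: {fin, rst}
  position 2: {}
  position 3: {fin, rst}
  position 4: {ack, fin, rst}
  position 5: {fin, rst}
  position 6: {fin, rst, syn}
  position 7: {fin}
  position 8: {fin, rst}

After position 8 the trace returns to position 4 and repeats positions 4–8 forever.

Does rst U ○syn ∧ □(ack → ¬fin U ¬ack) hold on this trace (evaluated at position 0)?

Walking from position 0: at position 2, ○syn has not yet held and rst fails, so rst U ○syn is false.
ack → ¬fin U ¬ack must hold at every position from 0 onward. It fails at position 0, so □(ack → ¬fin U ¬ack) is false.
Positions where ack holds: 0, 4.
Check ¬fin U ¬ack at each: 0→fails, 4→fails.
At position 0: rst U ○syn is false; □(ack → ¬fin U ¬ack) is false; so rst U ○syn ∧ □(ack → ¬fin U ¬ack) is false.

Violated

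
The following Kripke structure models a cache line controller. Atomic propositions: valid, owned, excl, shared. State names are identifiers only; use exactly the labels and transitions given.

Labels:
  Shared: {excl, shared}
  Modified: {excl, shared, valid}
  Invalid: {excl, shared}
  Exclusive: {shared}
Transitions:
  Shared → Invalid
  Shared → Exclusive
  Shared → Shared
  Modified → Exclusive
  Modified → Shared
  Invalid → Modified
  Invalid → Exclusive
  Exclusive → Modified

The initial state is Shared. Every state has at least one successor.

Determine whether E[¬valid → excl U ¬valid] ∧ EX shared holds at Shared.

Yes

States satisfying ¬valid → excl: {Shared, Modified, Invalid}.
States satisfying ¬valid: {Shared, Invalid, Exclusive}.
States satisfying E[¬valid → excl U ¬valid]: {Shared, Modified, Invalid, Exclusive}.
States satisfying shared: {Shared, Modified, Invalid, Exclusive}.
States satisfying EX shared: {Shared, Modified, Invalid, Exclusive}.
States satisfying E[¬valid → excl U ¬valid] ∧ EX shared: {Shared, Modified, Invalid, Exclusive}.
Shared ∈ Sat(E[¬valid → excl U ¬valid] ∧ EX shared).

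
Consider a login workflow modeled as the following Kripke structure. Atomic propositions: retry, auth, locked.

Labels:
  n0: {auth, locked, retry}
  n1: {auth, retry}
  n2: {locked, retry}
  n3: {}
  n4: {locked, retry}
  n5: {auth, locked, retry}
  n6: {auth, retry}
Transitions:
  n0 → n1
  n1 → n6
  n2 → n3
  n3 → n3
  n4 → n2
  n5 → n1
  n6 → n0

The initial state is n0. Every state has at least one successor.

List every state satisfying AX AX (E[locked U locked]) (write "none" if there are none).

States satisfying AX (E[locked U locked]): {n4, n6}.
States satisfying AX AX (E[locked U locked]): {n1}.

{n1}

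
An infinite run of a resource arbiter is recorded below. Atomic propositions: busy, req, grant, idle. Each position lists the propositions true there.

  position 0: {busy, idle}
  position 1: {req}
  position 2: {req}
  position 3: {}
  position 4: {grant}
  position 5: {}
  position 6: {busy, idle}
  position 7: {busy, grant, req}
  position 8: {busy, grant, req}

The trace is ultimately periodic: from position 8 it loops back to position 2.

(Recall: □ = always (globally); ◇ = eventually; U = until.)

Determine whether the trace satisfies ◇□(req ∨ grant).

□(req ∨ grant) is false at every position 0..8, so it never becomes true and ◇□(req ∨ grant) fails.

Does not hold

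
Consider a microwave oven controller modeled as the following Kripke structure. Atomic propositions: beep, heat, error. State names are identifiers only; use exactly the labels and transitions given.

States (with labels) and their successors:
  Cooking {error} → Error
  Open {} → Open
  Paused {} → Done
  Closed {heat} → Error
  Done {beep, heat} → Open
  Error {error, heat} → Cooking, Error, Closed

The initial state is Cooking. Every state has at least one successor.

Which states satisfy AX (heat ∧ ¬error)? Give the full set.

{Paused}

States satisfying heat ∧ ¬error: {Closed, Done}.
States satisfying AX (heat ∧ ¬error): {Paused}.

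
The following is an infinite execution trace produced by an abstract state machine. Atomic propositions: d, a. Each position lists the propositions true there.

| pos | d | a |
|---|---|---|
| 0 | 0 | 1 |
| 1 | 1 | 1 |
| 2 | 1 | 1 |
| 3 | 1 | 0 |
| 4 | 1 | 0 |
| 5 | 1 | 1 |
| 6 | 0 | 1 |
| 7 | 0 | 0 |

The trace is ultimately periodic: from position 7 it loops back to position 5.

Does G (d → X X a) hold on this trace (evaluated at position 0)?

Does not hold

d → X X a must hold at every position from 0 onward. It fails at position 1, so G (d → X X a) is false.
Positions where d holds: 1, 2, 3, 4, 5.
Check X X a at each: 1→fails, 2→fails, 3→ok, 4→ok, 5→fails.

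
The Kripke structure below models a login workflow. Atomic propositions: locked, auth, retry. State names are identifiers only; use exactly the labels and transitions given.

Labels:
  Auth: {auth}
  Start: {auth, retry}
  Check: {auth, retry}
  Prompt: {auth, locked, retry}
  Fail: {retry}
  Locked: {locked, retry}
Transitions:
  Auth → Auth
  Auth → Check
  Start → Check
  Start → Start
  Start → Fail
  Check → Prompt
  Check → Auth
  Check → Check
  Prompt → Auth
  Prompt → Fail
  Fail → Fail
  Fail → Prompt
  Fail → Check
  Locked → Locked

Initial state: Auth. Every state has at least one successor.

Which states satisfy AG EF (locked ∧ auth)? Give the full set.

{Auth, Start, Check, Prompt, Fail}

States satisfying EF (locked ∧ auth): {Auth, Start, Check, Prompt, Fail}.
States satisfying AG EF (locked ∧ auth): {Auth, Start, Check, Prompt, Fail}.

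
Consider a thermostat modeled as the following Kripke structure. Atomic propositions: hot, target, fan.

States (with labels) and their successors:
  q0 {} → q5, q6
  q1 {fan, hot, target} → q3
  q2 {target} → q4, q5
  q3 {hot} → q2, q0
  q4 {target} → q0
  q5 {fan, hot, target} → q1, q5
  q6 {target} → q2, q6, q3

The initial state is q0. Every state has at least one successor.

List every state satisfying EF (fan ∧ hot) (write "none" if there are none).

States satisfying fan ∧ hot: {q1, q5}.
States satisfying EF (fan ∧ hot): {q0, q1, q2, q3, q4, q5, q6}.

{q0, q1, q2, q3, q4, q5, q6}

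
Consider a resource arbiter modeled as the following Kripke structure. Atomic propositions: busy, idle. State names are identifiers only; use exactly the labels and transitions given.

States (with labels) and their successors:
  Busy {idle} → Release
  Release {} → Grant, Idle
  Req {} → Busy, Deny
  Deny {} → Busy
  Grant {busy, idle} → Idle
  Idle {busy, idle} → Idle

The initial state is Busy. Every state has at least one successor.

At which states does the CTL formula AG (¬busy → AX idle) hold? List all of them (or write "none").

States satisfying ¬busy → AX idle: {Release, Deny, Grant, Idle}.
States satisfying AG (¬busy → AX idle): {Release, Grant, Idle}.

{Release, Grant, Idle}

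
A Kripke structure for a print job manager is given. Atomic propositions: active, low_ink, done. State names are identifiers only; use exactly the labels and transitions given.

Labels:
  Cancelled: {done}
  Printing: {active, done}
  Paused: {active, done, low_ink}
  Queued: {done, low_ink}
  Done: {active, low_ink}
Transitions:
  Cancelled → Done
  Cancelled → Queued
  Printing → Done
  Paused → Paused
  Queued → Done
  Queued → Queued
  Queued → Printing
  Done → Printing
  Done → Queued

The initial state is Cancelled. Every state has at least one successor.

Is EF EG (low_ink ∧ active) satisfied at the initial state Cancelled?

States satisfying EG (low_ink ∧ active): {Paused}.
States satisfying EF EG (low_ink ∧ active): {Paused}.
No suitable path/successor from Cancelled witnesses the formula.
Cancelled ∉ Sat(EF EG (low_ink ∧ active)).

No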